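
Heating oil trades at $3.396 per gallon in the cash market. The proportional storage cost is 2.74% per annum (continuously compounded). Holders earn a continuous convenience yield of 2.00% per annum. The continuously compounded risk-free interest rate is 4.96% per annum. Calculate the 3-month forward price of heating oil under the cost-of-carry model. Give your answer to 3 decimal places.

$3.445 per gallon

Net carry = r + u − y = 0.0496 + 0.0274 − 0.0200 = 0.0570
F = S·e^((r+u−y)T) = 3.396 · e^(0.0570 × 3/12) = 3.396 · e^0.014250
= 3.396 × 1.014352 = $3.445 per gallon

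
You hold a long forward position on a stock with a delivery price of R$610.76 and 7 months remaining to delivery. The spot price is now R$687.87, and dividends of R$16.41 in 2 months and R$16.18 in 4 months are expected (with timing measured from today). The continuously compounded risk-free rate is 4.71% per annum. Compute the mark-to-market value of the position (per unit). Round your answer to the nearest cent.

PV(remaining dividends) I = 16.41·e^(−0.0471·2/12) + 16.18·e^(−0.0471·4/12) = 32.2096
Current forward F = (S − I)·e^(rT) = (687.87 − 32.2096)·e^(0.0471·7/12) = 655.6604 × 1.027856 = 673.9245
Value (long) = (F − K)·e^(−rT) = (673.9245 − 610.76) × 0.972899 = 61.4527
Value = R$61.45

R$61.45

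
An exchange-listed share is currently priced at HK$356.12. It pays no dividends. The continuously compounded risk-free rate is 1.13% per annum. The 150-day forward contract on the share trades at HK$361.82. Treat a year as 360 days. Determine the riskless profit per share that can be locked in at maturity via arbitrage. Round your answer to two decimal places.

HK$4.02 per share

Fair forward: F* = S·e^(carry·T), with carry = r = 0.0113
F* = 356.12 · e^(0.0113 × 150/360) = 356.12 · e^0.004708 = 356.12 × 1.004719 = HK$357.8005
Market HK$361.82 > fair HK$357.8005: forward overpriced → cash-and-carry (buy spot, short the forward).
At maturity, profit = |F_mkt − F*| = |361.82 − 357.8005| = HK$4.02 per share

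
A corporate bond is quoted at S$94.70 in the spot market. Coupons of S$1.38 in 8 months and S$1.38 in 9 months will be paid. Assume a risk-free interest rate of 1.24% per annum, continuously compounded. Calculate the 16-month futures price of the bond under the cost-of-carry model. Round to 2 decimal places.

S$93.50

PV(coupons) I = 1.38·e^(−0.0124·8/12) + 1.38·e^(−0.0124·9/12)
I = 1.3686 + 1.3672 = 2.7358
F = (S − I)·e^(rT) = (94.70 − 2.7358) · e^(0.0124·16/12)
= 91.9642 · e^0.016533 = 91.9642 × 1.016670 = S$93.50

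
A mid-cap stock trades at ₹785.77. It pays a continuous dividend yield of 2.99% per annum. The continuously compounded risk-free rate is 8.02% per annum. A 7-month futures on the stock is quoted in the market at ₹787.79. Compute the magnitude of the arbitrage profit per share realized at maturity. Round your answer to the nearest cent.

Fair futures: F* = S·e^(carry·T), with carry = (r − q) = 0.0802 − 0.0299 = 0.0503
F* = 785.77 · e^(0.0503 × 7/12) = 785.77 · e^0.029342 = 785.77 × 1.029777 = ₹809.1679
Market ₹787.79 < fair ₹809.1679: forward underpriced → reverse cash-and-carry (short spot, go long the forward).
At maturity, profit = |F_mkt − F*| = |787.79 − 809.1679| = ₹21.38 per share

₹21.38 per share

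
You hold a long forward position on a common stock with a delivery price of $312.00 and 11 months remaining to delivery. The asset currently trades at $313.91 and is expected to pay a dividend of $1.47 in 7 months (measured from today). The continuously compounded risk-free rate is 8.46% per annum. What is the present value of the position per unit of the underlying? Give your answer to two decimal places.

PV(remaining dividends) I = 1.47·e^(−0.0846·7/12) = 1.3992
Current forward F = (S − I)·e^(rT) = (313.91 − 1.3992)·e^(0.0846·11/12) = 312.5108 × 1.080636 = 337.7104
Value (long) = (F − K)·e^(−rT) = (337.7104 − 312.00) × 0.925381 = 23.7919
Value = $23.79

$23.79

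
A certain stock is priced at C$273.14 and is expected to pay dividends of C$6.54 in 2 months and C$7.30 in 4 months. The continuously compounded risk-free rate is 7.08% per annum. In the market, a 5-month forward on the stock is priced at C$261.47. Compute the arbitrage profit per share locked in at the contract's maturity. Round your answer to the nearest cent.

C$5.85 per share

PV(dividends) I = 6.54·e^(−0.0708·2/12) + 7.30·e^(−0.0708·4/12) = 13.5930
Fair forward F* = (S − I)·e^(rT) = (273.14 − 13.5930)·e^0.029500 = 259.5470 × 1.029939 = 267.3176
Market C$261.47 < fair 267.3176: forward underpriced → reverse cash-and-carry (short the stock, invest proceeds at r, pay the dividends, go long the forward).
Profit at T = |F_mkt − F*| = |261.47 − 267.3176| = C$5.85 per share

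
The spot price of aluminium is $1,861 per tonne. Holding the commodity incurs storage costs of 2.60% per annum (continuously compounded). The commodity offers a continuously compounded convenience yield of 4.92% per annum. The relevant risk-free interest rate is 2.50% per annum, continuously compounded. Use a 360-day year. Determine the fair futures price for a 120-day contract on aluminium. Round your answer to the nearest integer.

$1,862 per tonne

Net carry = r + u − y = 0.0250 + 0.0260 − 0.0492 = 0.0018
F = S·e^((r+u−y)T) = 1861 · e^(0.0018 × 120/360) = 1861 · e^0.000600
= 1861 × 1.000600 = $1,862 per tonne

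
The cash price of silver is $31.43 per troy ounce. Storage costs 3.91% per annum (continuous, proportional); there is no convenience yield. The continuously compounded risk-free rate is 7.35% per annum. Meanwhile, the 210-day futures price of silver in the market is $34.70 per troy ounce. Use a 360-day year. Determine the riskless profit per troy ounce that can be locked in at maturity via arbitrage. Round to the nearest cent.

Fair futures: F* = S·e^(carry·T), with carry = (r + u) = 0.0735 + 0.0391 = 0.1126
F* = 31.43 · e^(0.1126 × 210/360) = 31.43 · e^0.065683 = 31.43 × 1.067888 = $33.5637
Market $34.70 > fair $33.5637: forward overpriced → cash-and-carry (buy spot, short the forward).
At maturity, profit = |F_mkt − F*| = |34.70 − 33.5637| = $1.14 per troy ounce

$1.14 per troy ounce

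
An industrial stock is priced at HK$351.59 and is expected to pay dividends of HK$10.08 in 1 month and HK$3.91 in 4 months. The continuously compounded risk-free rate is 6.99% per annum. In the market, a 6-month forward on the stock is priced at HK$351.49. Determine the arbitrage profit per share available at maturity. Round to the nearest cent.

PV(dividends) I = 10.08·e^(−0.0699·1/12) + 3.91·e^(−0.0699·4/12) = 13.8414
Fair forward F* = (S − I)·e^(rT) = (351.59 − 13.8414)·e^0.034950 = 337.7486 × 1.035568 = 349.7616
Market HK$351.49 > fair 349.7616: forward overpriced → cash-and-carry (borrow at r, buy the stock and collect the dividends, short the forward).
Profit at T = |F_mkt − F*| = |351.49 − 349.7616| = HK$1.73 per share

HK$1.73 per share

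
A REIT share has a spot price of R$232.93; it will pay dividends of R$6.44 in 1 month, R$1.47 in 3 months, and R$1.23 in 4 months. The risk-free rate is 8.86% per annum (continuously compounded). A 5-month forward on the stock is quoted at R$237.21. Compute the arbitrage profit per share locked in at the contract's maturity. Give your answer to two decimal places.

R$4.88 per share

PV(dividends) I = 6.44·e^(−0.0886·1/12) + 1.47·e^(−0.0886·3/12) + 1.23·e^(−0.0886·4/12) = 9.0246
Fair forward F* = (S − I)·e^(rT) = (232.93 − 9.0246)·e^0.036917 = 223.9054 × 1.037607 = 232.3258
Market R$237.21 > fair 232.3258: forward overpriced → cash-and-carry (borrow at r, buy the stock and collect the dividends, short the forward).
Profit at T = |F_mkt − F*| = |237.21 − 232.3258| = R$4.88 per share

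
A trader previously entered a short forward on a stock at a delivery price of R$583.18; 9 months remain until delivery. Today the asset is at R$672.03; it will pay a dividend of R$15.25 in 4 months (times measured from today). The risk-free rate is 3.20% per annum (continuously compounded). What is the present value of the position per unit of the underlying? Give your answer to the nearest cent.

PV(remaining dividends) I = 15.25·e^(−0.0320·4/12) = 15.0882
Current forward F = (S − I)·e^(rT) = (672.03 − 15.0882)·e^(0.0320·9/12) = 656.9418 × 1.024290 = 672.8989
Value (long) = (F − K)·e^(−rT) = (672.8989 − 583.18) × 0.976286 = 87.5913
Short position value = −(long value) = -R$87.59

-R$87.59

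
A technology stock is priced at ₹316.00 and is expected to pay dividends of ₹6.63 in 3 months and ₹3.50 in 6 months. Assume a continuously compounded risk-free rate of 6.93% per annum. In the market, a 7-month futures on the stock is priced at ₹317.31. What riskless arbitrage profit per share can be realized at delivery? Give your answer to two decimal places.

PV(dividends) I = 6.63·e^(−0.0693·3/12) + 3.50·e^(−0.0693·6/12) = 9.8969
Fair futures F* = (S − I)·e^(rT) = (316.00 − 9.8969)·e^0.040425 = 306.1031 × 1.041253 = 318.7308
Market ₹317.31 < fair 318.7308: forward underpriced → reverse cash-and-carry (short the stock, invest proceeds at r, pay the dividends, go long the forward).
Profit at T = |F_mkt − F*| = |317.31 − 318.7308| = ₹1.42 per share

₹1.42 per share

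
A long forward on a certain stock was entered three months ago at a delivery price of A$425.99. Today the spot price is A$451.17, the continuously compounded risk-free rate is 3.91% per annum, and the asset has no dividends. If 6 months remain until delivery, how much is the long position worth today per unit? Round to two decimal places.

Current fair forward for the remaining 6 months: F = S·e^(r·T), r = 0.0391
F = 451.17 · e^(0.0391 × 6/12) = 451.17 × 1.019742 = 460.0770
Value of long forward = (F − K)·e^(−rT) = (460.0770 − 425.99) · e^(−0.0391·6/12)
= 34.0870 × 0.980640 = 33.43

A$33.43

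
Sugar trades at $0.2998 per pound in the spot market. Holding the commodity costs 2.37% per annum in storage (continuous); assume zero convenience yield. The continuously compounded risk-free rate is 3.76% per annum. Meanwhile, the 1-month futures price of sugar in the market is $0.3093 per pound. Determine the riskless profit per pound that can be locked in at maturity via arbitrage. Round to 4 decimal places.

Fair futures: F* = S·e^(carry·T), with carry = (r + u) = 0.0376 + 0.0237 = 0.0613
F* = 0.2998 · e^(0.0613 × 1/12) = 0.2998 · e^0.005108 = 0.2998 × 1.005121 = $0.3013
Market $0.3093 > fair $0.3013: forward overpriced → cash-and-carry (buy spot, short the forward).
At maturity, profit = |F_mkt − F*| = |0.3093 − 0.3013| = $0.0080 per pound

$0.0080 per pound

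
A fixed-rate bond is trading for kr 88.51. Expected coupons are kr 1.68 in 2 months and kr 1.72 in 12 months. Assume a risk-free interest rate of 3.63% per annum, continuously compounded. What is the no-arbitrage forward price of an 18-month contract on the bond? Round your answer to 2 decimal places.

PV(coupons) I = 1.68·e^(−0.0363·2/12) + 1.72·e^(−0.0363·12/12)
I = 1.6699 + 1.6587 = 3.3286
F = (S − I)·e^(rT) = (88.51 − 3.3286) · e^(0.0363·18/12)
= 85.1814 · e^0.054450 = 85.1814 × 1.055960 = kr 89.95

kr 89.95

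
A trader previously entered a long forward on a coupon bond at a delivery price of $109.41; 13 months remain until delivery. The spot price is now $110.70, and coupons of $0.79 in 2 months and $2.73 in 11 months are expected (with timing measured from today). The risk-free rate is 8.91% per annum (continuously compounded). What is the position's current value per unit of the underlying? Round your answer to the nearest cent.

PV(remaining coupons) I = 0.79·e^(−0.0891·2/12) + 2.73·e^(−0.0891·11/12) = 3.2942
Current forward F = (S − I)·e^(rT) = (110.70 − 3.2942)·e^(0.0891·13/12) = 107.4058 × 1.101337 = 118.2900
Value (long) = (F − K)·e^(−rT) = (118.2900 − 109.41) × 0.907987 = 8.0629
Value = $8.06

$8.06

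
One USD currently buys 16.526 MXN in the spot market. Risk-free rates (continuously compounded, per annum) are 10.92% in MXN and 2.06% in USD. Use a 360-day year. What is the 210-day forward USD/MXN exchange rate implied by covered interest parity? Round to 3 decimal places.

17.403

F = S·e^((r_MXN − r_USD)T) = 16.526 · e^((0.1092 − 0.0206) × 210/360)
= 16.526 · e^0.051683 = 16.526 × 1.053042
F = 17.403 MXN per USD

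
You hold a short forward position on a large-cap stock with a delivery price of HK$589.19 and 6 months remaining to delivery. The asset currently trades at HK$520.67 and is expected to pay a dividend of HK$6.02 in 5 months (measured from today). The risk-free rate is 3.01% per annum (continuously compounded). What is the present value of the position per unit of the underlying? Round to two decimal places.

HK$65.66

PV(remaining dividends) I = 6.02·e^(−0.0301·5/12) = 5.9450
Current forward F = (S − I)·e^(rT) = (520.67 − 5.9450)·e^(0.0301·6/12) = 514.7250 × 1.015164 = 522.5303
Value (long) = (F − K)·e^(−rT) = (522.5303 − 589.19) × 0.985063 = -65.6640
Short position value = −(long value) = HK$65.66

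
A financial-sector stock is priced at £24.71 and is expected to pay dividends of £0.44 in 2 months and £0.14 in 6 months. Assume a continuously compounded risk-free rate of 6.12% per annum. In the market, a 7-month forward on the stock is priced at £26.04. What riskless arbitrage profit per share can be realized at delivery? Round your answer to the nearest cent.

£1.02 per share

PV(dividends) I = 0.44·e^(−0.0612·2/12) + 0.14·e^(−0.0612·6/12) = 0.5713
Fair forward F* = (S − I)·e^(rT) = (24.71 − 0.5713)·e^0.035700 = 24.1387 × 1.036345 = 25.0160
Market £26.04 > fair 25.0160: forward overpriced → cash-and-carry (borrow at r, buy the stock and collect the dividends, short the forward).
Profit at T = |F_mkt − F*| = |26.04 − 25.0160| = £1.02 per share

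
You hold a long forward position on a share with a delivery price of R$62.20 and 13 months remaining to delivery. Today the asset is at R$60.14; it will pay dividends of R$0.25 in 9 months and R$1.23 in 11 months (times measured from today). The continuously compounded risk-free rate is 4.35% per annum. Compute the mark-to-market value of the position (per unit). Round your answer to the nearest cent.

-R$0.62

PV(remaining dividends) I = 0.25·e^(−0.0435·9/12) + 1.23·e^(−0.0435·11/12) = 1.4239
Current forward F = (S − I)·e^(rT) = (60.14 − 1.4239)·e^(0.0435·13/12) = 58.7161 × 1.048253 = 61.5493
Value (long) = (F − K)·e^(−rT) = (61.5493 − 62.20) × 0.953968 = -0.6207
Value = -R$0.62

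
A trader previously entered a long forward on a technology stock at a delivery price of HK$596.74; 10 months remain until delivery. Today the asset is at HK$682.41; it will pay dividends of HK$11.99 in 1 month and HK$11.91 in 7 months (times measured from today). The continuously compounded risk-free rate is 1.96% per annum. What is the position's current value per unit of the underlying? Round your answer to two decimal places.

HK$71.59

PV(remaining dividends) I = 11.99·e^(−0.0196·1/12) + 11.91·e^(−0.0196·7/12) = 23.7450
Current forward F = (S − I)·e^(rT) = (682.41 − 23.7450)·e^(0.0196·10/12) = 658.6650 × 1.016467 = 669.5112
Value (long) = (F − K)·e^(−rT) = (669.5112 − 596.74) × 0.983799 = 71.5922
Value = HK$71.59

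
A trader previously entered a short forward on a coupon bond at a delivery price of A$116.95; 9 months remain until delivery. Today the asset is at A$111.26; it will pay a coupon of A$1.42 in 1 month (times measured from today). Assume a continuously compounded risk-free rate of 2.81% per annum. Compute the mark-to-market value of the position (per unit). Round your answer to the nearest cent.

PV(remaining coupons) I = 1.42·e^(−0.0281·1/12) = 1.4167
Current forward F = (S − I)·e^(rT) = (111.26 − 1.4167)·e^(0.0281·9/12) = 109.8433 × 1.021299 = 112.1829
Value (long) = (F − K)·e^(−rT) = (112.1829 − 116.95) × 0.979146 = -4.6677
Short position value = −(long value) = A$4.67

A$4.67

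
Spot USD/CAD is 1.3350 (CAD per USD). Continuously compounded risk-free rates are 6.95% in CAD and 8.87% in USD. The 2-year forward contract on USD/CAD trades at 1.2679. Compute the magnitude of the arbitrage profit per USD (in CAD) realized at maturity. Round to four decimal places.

0.0168 per USD (in CAD)

Fair forward: F* = S·e^(carry·T), with carry = (r_CAD − r_USD) = 0.0695 − 0.0887 = -0.0192
F* = 1.3350 · e^(-0.0192 × 2) = 1.3350 · e^-0.038400 = 1.3350 × 0.962328 = 1.2847
Market 1.2679 < fair 1.2847: forward underpriced → reverse cash-and-carry (short spot, go long the forward).
At maturity, profit = |F_mkt − F*| = |1.2679 − 1.2847| = 0.0168 per USD (in CAD)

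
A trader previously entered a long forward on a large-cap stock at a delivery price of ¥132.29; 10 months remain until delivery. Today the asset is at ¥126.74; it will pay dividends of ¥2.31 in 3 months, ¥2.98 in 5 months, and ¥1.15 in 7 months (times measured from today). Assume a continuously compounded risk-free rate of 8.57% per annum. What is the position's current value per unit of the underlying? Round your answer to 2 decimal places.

PV(remaining dividends) I = 2.31·e^(−0.0857·3/12) + 2.98·e^(−0.0857·5/12) + 1.15·e^(−0.0857·7/12) = 6.2304
Current forward F = (S − I)·e^(rT) = (126.74 − 6.2304)·e^(0.0857·10/12) = 120.5096 × 1.074029 = 129.4308
Value (long) = (F − K)·e^(−rT) = (129.4308 − 132.29) × 0.931074 = -2.6621
Value = -¥2.66

-¥2.66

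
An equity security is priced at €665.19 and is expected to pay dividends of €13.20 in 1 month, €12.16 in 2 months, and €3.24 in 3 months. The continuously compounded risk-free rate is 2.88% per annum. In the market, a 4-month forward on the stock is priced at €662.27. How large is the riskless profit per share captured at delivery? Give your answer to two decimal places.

PV(dividends) I = 13.20·e^(−0.0288·1/12) + 12.16·e^(−0.0288·2/12) + 3.24·e^(−0.0288·3/12) = 28.4869
Fair forward F* = (S − I)·e^(rT) = (665.19 − 28.4869)·e^0.009600 = 636.7031 × 1.009646 = 642.8447
Market €662.27 > fair 642.8447: forward overpriced → cash-and-carry (borrow at r, buy the stock and collect the dividends, short the forward).
Profit at T = |F_mkt − F*| = |662.27 − 642.8447| = €19.43 per share

€19.43 per share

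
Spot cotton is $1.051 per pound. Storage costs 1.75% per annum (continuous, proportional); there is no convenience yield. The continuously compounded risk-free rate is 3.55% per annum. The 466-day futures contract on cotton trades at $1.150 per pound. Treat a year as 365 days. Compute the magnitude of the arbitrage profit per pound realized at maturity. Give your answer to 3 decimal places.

Fair futures: F* = S·e^(carry·T), with carry = (r + u) = 0.0355 + 0.0175 = 0.0530
F* = 1.051 · e^(0.0530 × 466/365) = 1.051 · e^0.067666 = 1.051 × 1.070008 = $1.1246
Market $1.150 > fair $1.1246: forward overpriced → cash-and-carry (buy spot, short the forward).
At maturity, profit = |F_mkt − F*| = |1.150 − 1.1246| = $0.025 per pound

$0.025 per pound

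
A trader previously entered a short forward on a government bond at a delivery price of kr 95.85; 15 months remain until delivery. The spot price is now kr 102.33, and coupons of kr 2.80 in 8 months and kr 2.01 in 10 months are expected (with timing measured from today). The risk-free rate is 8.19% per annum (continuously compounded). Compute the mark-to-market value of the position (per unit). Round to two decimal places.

PV(remaining coupons) I = 2.80·e^(−0.0819·8/12) + 2.01·e^(−0.0819·10/12) = 4.5286
Current forward F = (S − I)·e^(rT) = (102.33 − 4.5286)·e^(0.0819·15/12) = 97.8014 × 1.107799 = 108.3443
Value (long) = (F − K)·e^(−rT) = (108.3443 − 95.85) × 0.902691 = 11.2785
Short position value = −(long value) = -kr 11.28

-kr 11.28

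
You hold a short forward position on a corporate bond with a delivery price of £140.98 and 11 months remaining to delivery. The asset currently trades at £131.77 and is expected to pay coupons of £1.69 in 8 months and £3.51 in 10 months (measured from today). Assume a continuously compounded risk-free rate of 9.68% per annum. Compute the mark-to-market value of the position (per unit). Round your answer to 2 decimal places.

£2.06

PV(remaining coupons) I = 1.69·e^(−0.0968·8/12) + 3.51·e^(−0.0968·10/12) = 4.8224
Current forward F = (S − I)·e^(rT) = (131.77 − 4.8224)·e^(0.0968·11/12) = 126.9476 × 1.092789 = 138.7269
Value (long) = (F − K)·e^(−rT) = (138.7269 − 140.98) × 0.915090 = -2.0618
Short position value = −(long value) = £2.06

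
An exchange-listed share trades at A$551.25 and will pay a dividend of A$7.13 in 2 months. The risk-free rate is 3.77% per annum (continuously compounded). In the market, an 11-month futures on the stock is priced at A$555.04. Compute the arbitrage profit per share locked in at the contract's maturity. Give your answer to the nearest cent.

PV(dividends) I = 7.13·e^(−0.0377·2/12) = 7.0853
Fair futures F* = (S − I)·e^(rT) = (551.25 − 7.0853)·e^0.034558 = 544.1647 × 1.035162 = 563.2986
Market A$555.04 < fair 563.2986: forward underpriced → reverse cash-and-carry (short the stock, invest proceeds at r, pay the dividends, go long the forward).
Profit at T = |F_mkt − F*| = |555.04 − 563.2986| = A$8.26 per share

A$8.26 per share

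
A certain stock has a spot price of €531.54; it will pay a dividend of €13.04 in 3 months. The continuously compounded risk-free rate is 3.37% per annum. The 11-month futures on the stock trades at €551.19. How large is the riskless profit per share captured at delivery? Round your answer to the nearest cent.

€16.31 per share

PV(dividends) I = 13.04·e^(−0.0337·3/12) = 12.9306
Fair futures F* = (S − I)·e^(rT) = (531.54 − 12.9306)·e^0.030892 = 518.6094 × 1.031374 = 534.8803
Market €551.19 > fair 534.8803: forward overpriced → cash-and-carry (borrow at r, buy the stock and collect the dividends, short the forward).
Profit at T = |F_mkt − F*| = |551.19 − 534.8803| = €16.31 per share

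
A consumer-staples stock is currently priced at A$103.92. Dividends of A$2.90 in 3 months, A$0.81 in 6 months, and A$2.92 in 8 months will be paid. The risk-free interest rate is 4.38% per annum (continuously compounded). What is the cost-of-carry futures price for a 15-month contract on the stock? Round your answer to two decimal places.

A$102.91

PV(dividends) I = 2.90·e^(−0.0438·3/12) + 0.81·e^(−0.0438·6/12) + 2.92·e^(−0.0438·8/12)
I = 2.8684 + 0.7925 + 2.8360 = 6.4969
F = (S − I)·e^(rT) = (103.92 − 6.4969) · e^(0.0438·15/12)
= 97.4231 · e^0.054750 = 97.4231 × 1.056277 = A$102.91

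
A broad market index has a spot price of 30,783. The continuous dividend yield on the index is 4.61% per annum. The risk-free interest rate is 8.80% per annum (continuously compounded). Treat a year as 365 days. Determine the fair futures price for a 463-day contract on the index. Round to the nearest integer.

32,463

F = S·e^((r − q)T) = 30783 · e^((0.0880 − 0.0461) × 463/365)
= 30783 · e^0.053150 = 30783 × 1.054588
F = 32,463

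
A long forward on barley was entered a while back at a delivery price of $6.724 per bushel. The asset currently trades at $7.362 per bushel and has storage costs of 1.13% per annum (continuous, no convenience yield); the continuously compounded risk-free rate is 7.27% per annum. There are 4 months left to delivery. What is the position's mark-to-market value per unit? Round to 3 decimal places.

$0.827 per bushel

Current fair forward for the remaining 4 months: F = S·e^((r + u)·T), (r + u) = 0.0727 + 0.0113 = 0.0840
F = 7.362 · e^(0.0840 × 4/12) = 7.362 × 1.028396 = 7.5711
Value of long forward = (F − K)·e^(−rT) = (7.5711 − 6.724) · e^(−0.0727·4/12)
= 0.8471 × 0.976058 = 0.827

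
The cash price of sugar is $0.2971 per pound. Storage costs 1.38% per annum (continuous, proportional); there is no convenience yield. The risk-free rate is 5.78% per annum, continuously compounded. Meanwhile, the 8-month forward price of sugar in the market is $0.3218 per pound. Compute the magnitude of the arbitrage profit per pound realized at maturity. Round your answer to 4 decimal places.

$0.0102 per pound

Fair forward: F* = S·e^(carry·T), with carry = (r + u) = 0.0578 + 0.0138 = 0.0716
F* = 0.2971 · e^(0.0716 × 8/12) = 0.2971 · e^0.047733 = 0.2971 × 1.048891 = $0.3116
Market $0.3218 > fair $0.3116: forward overpriced → cash-and-carry (buy spot, short the forward).
At maturity, profit = |F_mkt − F*| = |0.3218 − 0.3116| = $0.0102 per pound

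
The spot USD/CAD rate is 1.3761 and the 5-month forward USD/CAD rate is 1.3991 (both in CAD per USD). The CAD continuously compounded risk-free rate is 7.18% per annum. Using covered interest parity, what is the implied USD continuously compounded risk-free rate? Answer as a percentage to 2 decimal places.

3.20%

F = S·e^((r_CAD − r_USD)T) ⇒ r_USD = r_CAD − ln(F/S)/T
ln(1.3991/1.3761) = 0.016576; /(5/12) = 0.039782
r_USD = 0.0718 − 0.039782 = 0.032018
r_USD = 3.20%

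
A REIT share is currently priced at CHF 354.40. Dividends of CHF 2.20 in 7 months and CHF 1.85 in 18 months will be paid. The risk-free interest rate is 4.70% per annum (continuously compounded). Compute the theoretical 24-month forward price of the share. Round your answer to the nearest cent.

PV(dividends) I = 2.20·e^(−0.0470·7/12) + 1.85·e^(−0.0470·18/12)
I = 2.1405 + 1.7241 = 3.8646
F = (S − I)·e^(rT) = (354.40 − 3.8646) · e^(0.0470·24/12)
= 350.5354 · e^0.094000 = 350.5354 × 1.098560 = CHF 385.08

CHF 385.08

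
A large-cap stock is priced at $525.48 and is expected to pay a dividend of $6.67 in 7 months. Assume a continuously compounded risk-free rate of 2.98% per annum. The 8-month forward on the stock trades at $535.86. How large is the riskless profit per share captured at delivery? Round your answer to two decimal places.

PV(dividends) I = 6.67·e^(−0.0298·7/12) = 6.5551
Fair forward F* = (S − I)·e^(rT) = (525.48 − 6.5551)·e^0.019867 = 518.9249 × 1.020066 = 529.3376
Market $535.86 > fair 529.3376: forward overpriced → cash-and-carry (borrow at r, buy the stock and collect the dividends, short the forward).
Profit at T = |F_mkt − F*| = |535.86 − 529.3376| = $6.52 per share

$6.52 per share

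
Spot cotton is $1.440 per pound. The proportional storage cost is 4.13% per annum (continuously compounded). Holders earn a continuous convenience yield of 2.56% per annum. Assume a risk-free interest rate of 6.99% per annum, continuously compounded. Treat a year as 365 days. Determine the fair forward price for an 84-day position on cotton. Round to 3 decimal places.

$1.469 per pound

Net carry = r + u − y = 0.0699 + 0.0413 − 0.0256 = 0.0856
F = S·e^((r+u−y)T) = 1.440 · e^(0.0856 × 84/365) = 1.440 · e^0.019700
= 1.440 × 1.019895 = $1.469 per pound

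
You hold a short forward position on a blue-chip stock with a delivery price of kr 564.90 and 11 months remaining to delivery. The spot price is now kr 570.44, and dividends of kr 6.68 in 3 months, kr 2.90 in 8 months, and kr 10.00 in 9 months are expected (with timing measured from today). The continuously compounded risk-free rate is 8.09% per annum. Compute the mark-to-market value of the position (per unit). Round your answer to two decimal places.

-kr 27.21

PV(remaining dividends) I = 6.68·e^(−0.0809·3/12) + 2.90·e^(−0.0809·8/12) + 10.00·e^(−0.0809·9/12) = 18.7053
Current forward F = (S − I)·e^(rT) = (570.44 − 18.7053)·e^(0.0809·11/12) = 551.7347 × 1.076977 = 594.2056
Value (long) = (F − K)·e^(−rT) = (594.2056 − 564.90) × 0.928525 = 27.2110
Short position value = −(long value) = -kr 27.21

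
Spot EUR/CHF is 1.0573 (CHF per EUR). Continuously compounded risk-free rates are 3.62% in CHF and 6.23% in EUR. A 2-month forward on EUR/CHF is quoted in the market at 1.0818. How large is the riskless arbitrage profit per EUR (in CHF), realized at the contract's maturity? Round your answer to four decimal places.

0.0291 per EUR (in CHF)

Fair forward: F* = S·e^(carry·T), with carry = (r_CHF − r_EUR) = 0.0362 − 0.0623 = -0.0261
F* = 1.0573 · e^(-0.0261 × 2/12) = 1.0573 · e^-0.004350 = 1.0573 × 0.995659 = 1.0527
Market 1.0818 > fair 1.0527: forward overpriced → cash-and-carry (buy spot, short the forward).
At maturity, profit = |F_mkt − F*| = |1.0818 − 1.0527| = 0.0291 per EUR (in CHF)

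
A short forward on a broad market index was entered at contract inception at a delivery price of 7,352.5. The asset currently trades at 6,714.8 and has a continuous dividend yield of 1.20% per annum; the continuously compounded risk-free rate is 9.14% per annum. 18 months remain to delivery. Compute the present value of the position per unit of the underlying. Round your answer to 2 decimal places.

Current fair forward for the remaining 18 months: F = S·e^((r − q)·T), (r − q) = 0.0914 − 0.0120 = 0.0794
F = 6714.8 · e^(0.0794 × 18/12) = 6714.8 × 1.12648256 = 7564.1051
Value of long forward = (F − K)·e^(−rT) = (7564.1051 − 7352.5) · e^(−0.0914·18/12)
= 211.6051 × 0.87188303 = 184.49
Short position value = −(long value) = -184.49

-184.49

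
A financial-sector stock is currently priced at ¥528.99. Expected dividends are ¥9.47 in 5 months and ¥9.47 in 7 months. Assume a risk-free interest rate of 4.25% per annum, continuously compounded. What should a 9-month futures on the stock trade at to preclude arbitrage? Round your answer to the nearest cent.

¥526.98

PV(dividends) I = 9.47·e^(−0.0425·5/12) + 9.47·e^(−0.0425·7/12)
I = 9.3038 + 9.2381 = 18.5419
F = (S − I)·e^(rT) = (528.99 − 18.5419) · e^(0.0425·9/12)
= 510.4481 · e^0.031875 = 510.4481 × 1.032388 = ¥526.98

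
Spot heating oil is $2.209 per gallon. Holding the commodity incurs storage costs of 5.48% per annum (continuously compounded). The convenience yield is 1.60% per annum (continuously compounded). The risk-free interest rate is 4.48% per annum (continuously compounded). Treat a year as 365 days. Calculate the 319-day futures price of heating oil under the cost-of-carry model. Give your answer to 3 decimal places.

$2.376 per gallon

Net carry = r + u − y = 0.0448 + 0.0548 − 0.0160 = 0.0836
F = S·e^((r+u−y)T) = 2.209 · e^(0.0836 × 319/365) = 2.209 · e^0.073064
= 2.209 × 1.075799 = $2.376 per gallon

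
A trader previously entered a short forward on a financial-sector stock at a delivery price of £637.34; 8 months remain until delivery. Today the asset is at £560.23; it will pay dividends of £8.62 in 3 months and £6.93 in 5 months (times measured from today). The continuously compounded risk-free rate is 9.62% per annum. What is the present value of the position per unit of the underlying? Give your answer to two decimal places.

PV(remaining dividends) I = 8.62·e^(−0.0962·3/12) + 6.93·e^(−0.0962·5/12) = 15.0729
Current forward F = (S − I)·e^(rT) = (560.23 − 15.0729)·e^(0.0962·8/12) = 545.1571 × 1.066235 = 581.2656
Value (long) = (F − K)·e^(−rT) = (581.2656 − 637.34) × 0.937880 = -52.5911
Short position value = −(long value) = £52.59

£52.59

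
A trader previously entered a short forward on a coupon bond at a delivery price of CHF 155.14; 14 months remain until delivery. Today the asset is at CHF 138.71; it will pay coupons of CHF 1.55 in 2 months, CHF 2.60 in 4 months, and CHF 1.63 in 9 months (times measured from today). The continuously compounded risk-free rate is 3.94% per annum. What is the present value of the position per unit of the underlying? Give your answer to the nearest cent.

PV(remaining coupons) I = 1.55·e^(−0.0394·2/12) + 2.60·e^(−0.0394·4/12) + 1.63·e^(−0.0394·9/12) = 5.6885
Current forward F = (S − I)·e^(rT) = (138.71 − 5.6885)·e^(0.0394·14/12) = 133.0215 × 1.047040 = 139.2788
Value (long) = (F − K)·e^(−rT) = (139.2788 − 155.14) × 0.955074 = -15.1486
Short position value = −(long value) = CHF 15.15

CHF 15.15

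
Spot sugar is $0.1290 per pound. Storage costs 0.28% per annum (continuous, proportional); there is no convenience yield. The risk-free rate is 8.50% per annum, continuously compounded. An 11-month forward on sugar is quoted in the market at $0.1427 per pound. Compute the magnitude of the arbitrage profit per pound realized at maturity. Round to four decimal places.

$0.0029 per pound

Fair forward: F* = S·e^(carry·T), with carry = (r + u) = 0.0850 + 0.0028 = 0.0878
F* = 0.1290 · e^(0.0878 × 11/12) = 0.1290 · e^0.080483 = 0.1290 × 1.083810 = $0.1398
Market $0.1427 > fair $0.1398: forward overpriced → cash-and-carry (buy spot, short the forward).
At maturity, profit = |F_mkt − F*| = |0.1427 − 0.1398| = $0.0029 per pound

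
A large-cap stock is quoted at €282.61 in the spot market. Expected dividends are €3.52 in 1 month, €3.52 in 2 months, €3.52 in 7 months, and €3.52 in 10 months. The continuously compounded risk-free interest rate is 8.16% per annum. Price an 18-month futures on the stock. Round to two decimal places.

PV(dividends) I = 3.52·e^(−0.0816·1/12) + 3.52·e^(−0.0816·2/12) + 3.52·e^(−0.0816·7/12) + 3.52·e^(−0.0816·10/12)
I = 3.4961 + 3.4725 + 3.3564 + 3.2886 = 13.6136
F = (S − I)·e^(rT) = (282.61 − 13.6136) · e^(0.0816·18/12)
= 268.9964 · e^0.122400 = 268.9964 × 1.130206 = €304.02

€304.02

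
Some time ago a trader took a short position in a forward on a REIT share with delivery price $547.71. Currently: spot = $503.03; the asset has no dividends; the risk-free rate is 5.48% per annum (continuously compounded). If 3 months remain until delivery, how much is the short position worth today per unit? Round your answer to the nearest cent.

$37.23

Current fair forward for the remaining 3 months: F = S·e^(r·T), r = 0.0548
F = 503.03 · e^(0.0548 × 3/12) = 503.03 × 1.013794 = 509.9688
Value of long forward = (F − K)·e^(−rT) = (509.9688 − 547.71) · e^(−0.0548·3/12)
= -37.7412 × 0.986393 = -37.23
Short position value = −(long value) = $37.23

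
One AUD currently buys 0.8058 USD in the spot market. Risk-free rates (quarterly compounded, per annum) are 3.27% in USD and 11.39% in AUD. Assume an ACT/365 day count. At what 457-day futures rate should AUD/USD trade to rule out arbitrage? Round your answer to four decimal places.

0.7292

By covered interest parity, F = S · (1+r_USD/4)^(4T) / (1+r_AUD/4)^(4T)
= 0.8058 × 1.041618 / 1.150983 = 0.8058 × 0.904981
F = 0.7292 USD per AUD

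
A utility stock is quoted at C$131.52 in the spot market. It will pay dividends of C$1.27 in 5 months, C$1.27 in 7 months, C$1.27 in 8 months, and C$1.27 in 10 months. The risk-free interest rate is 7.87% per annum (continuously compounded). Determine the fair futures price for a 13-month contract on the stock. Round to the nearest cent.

PV(dividends) I = 1.27·e^(−0.0787·5/12) + 1.27·e^(−0.0787·7/12) + 1.27·e^(−0.0787·8/12) + 1.27·e^(−0.0787·10/12)
I = 1.2290 + 1.2130 + 1.2051 + 1.1894 = 4.8365
F = (S − I)·e^(rT) = (131.52 − 4.8365) · e^(0.0787·13/12)
= 126.6835 · e^0.085258 = 126.6835 × 1.088998 = C$137.96

C$137.96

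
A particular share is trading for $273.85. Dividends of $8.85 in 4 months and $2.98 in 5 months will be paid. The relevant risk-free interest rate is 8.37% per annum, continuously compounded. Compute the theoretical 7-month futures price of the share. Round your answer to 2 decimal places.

$275.49

PV(dividends) I = 8.85·e^(−0.0837·4/12) + 2.98·e^(−0.0837·5/12)
I = 8.6065 + 2.8779 = 11.4844
F = (S − I)·e^(rT) = (273.85 − 11.4844) · e^(0.0837·7/12)
= 262.3656 · e^0.048825 = 262.3656 × 1.050037 = $275.49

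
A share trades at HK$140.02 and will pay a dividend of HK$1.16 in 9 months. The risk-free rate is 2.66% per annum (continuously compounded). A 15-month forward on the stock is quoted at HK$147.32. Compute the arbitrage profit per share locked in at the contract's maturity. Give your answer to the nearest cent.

PV(dividends) I = 1.16·e^(−0.0266·9/12) = 1.1371
Fair forward F* = (S − I)·e^(rT) = (140.02 − 1.1371)·e^0.033250 = 138.8829 × 1.033809 = 143.5784
Market HK$147.32 > fair 143.5784: forward overpriced → cash-and-carry (borrow at r, buy the stock and collect the dividends, short the forward).
Profit at T = |F_mkt − F*| = |147.32 − 143.5784| = HK$3.74 per share

HK$3.74 per share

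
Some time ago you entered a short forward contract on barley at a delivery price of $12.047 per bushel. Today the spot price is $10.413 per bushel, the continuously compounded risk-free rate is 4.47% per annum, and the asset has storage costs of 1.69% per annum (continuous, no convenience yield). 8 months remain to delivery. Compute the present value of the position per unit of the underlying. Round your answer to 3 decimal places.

Current fair forward for the remaining 8 months: F = S·e^((r + u)·T), (r + u) = 0.0447 + 0.0169 = 0.0616
F = 10.413 · e^(0.0616 × 8/12) = 10.413 × 1.041922 = 10.8495
Value of long forward = (F − K)·e^(−rT) = (10.8495 − 12.047) · e^(−0.0447·8/12)
= -1.1975 × 0.970640 = -1.162
Short position value = −(long value) = $1.162

$1.162 per bushel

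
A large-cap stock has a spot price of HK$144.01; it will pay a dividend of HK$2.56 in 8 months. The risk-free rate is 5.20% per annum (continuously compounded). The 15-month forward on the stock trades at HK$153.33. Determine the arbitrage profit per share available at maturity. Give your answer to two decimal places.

HK$2.29 per share

PV(dividends) I = 2.56·e^(−0.0520·8/12) = 2.4728
Fair forward F* = (S − I)·e^(rT) = (144.01 − 2.4728)·e^0.065000 = 141.5372 × 1.067159 = 151.0427
Market HK$153.33 > fair 151.0427: forward overpriced → cash-and-carry (borrow at r, buy the stock and collect the dividends, short the forward).
Profit at T = |F_mkt − F*| = |153.33 − 151.0427| = HK$2.29 per share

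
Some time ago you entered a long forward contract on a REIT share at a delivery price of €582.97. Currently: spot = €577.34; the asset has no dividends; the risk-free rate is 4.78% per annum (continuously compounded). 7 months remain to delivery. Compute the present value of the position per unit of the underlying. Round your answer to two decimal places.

Current fair forward for the remaining 7 months: F = S·e^(r·T), r = 0.0478
F = 577.34 · e^(0.0478 × 7/12) = 577.34 × 1.028276 = 593.6649
Value of long forward = (F − K)·e^(−rT) = (593.6649 − 582.97) · e^(−0.0478·7/12)
= 10.6949 × 0.972502 = 10.40

€10.40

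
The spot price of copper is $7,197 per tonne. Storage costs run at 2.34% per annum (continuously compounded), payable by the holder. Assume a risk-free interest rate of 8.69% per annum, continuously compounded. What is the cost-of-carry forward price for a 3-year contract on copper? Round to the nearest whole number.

Net carry = r + u − y = 0.0869 + 0.0234 − 0.0000 = 0.1103
F = S·e^((r+u−y)T) = 7197 · e^(0.1103 × 3) = 7197 · e^0.330900
= 7197 × 1.392221 = $10,020 per tonne

$10,020 per tonne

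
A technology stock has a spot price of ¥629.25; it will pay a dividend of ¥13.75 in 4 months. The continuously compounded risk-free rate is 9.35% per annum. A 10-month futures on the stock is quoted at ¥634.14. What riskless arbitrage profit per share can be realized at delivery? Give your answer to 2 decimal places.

¥31.69 per share

PV(dividends) I = 13.75·e^(−0.0935·4/12) = 13.3281
Fair futures F* = (S − I)·e^(rT) = (629.25 − 13.3281)·e^0.077917 = 615.9219 × 1.081033 = 665.8319
Market ¥634.14 < fair 665.8319: forward underpriced → reverse cash-and-carry (short the stock, invest proceeds at r, pay the dividends, go long the forward).
Profit at T = |F_mkt − F*| = |634.14 − 665.8319| = ¥31.69 per share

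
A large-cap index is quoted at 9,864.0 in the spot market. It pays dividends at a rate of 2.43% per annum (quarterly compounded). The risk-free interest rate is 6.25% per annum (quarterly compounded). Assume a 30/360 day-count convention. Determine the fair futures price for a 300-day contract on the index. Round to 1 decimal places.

10,179.6

F = S · (1+r/4)^(4T) / (1+q/4)^(4T)
= 9864.0 × 1.053039 / 1.020394 = 9864.0 × 1.031993
F = 10,179.6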